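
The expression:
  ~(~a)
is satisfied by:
  {a: True}


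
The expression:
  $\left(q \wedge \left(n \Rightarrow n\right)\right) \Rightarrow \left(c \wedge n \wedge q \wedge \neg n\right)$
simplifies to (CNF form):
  $\neg q$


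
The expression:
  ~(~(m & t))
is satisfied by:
  {t: True, m: True}


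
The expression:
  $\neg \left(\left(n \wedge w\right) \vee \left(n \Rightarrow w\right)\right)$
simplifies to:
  $n \wedge \neg w$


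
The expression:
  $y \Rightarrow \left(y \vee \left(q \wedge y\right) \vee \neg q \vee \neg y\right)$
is always true.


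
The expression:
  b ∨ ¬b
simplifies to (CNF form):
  True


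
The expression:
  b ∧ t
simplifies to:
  b ∧ t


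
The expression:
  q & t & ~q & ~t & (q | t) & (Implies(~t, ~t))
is never true.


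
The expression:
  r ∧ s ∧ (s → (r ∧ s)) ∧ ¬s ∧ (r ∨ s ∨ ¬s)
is never true.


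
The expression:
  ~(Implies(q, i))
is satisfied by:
  {q: True, i: False}


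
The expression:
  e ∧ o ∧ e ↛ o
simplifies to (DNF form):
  False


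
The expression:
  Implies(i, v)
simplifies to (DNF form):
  v | ~i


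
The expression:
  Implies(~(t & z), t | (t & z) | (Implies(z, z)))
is always true.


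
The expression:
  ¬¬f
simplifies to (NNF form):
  f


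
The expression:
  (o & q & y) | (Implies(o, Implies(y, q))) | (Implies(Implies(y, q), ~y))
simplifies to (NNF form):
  True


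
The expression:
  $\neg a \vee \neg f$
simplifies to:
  $\neg a \vee \neg f$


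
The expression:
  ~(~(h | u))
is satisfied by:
  {u: True, h: True}
  {u: True, h: False}
  {h: True, u: False}


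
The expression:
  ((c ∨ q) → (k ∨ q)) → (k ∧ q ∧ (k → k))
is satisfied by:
  {q: True, k: True, c: True}
  {q: True, k: True, c: False}
  {c: True, k: False, q: False}


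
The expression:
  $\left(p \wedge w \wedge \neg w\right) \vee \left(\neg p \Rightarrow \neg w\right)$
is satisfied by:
  {p: True, w: False}
  {w: False, p: False}
  {w: True, p: True}


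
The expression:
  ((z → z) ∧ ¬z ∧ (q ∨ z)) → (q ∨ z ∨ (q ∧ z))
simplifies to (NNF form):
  True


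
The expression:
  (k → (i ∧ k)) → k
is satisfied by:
  {k: True}


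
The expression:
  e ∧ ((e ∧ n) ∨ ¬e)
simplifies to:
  e ∧ n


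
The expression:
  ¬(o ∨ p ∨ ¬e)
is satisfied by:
  {e: True, o: False, p: False}


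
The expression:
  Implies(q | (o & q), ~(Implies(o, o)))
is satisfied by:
  {q: False}


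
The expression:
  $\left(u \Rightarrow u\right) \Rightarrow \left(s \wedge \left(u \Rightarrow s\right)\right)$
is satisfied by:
  {s: True}


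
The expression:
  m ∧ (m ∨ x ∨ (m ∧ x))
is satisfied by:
  {m: True}


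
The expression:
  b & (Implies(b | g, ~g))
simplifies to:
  b & ~g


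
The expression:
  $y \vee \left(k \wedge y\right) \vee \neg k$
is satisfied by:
  {y: True, k: False}
  {k: False, y: False}
  {k: True, y: True}


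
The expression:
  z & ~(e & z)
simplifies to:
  z & ~e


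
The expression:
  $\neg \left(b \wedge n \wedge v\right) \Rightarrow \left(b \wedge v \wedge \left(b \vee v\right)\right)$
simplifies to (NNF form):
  $b \wedge v$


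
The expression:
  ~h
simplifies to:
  ~h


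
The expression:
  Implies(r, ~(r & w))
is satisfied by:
  {w: False, r: False}
  {r: True, w: False}
  {w: True, r: False}


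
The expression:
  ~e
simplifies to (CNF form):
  ~e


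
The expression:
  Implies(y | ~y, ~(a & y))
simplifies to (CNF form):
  ~a | ~y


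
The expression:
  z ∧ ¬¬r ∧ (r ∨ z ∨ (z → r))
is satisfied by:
  {r: True, z: True}


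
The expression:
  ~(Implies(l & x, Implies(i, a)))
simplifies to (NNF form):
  i & l & x & ~a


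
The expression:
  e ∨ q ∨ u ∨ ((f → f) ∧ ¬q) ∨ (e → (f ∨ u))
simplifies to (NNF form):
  True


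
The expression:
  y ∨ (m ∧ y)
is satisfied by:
  {y: True}


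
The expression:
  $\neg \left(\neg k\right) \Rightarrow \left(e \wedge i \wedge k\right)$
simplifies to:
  $\left(e \wedge i\right) \vee \neg k$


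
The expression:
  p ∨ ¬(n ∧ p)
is always true.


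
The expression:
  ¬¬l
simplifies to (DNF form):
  l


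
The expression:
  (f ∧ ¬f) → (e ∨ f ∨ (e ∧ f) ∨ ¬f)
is always true.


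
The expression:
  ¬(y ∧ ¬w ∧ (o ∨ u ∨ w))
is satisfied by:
  {w: True, o: False, u: False, y: False}
  {w: True, u: True, o: False, y: False}
  {w: True, o: True, u: False, y: False}
  {w: True, u: True, o: True, y: False}
  {w: False, o: False, u: False, y: False}
  {u: True, w: False, o: False, y: False}
  {o: True, w: False, u: False, y: False}
  {u: True, o: True, w: False, y: False}
  {y: True, w: True, o: False, u: False}
  {y: True, u: True, w: True, o: False}
  {y: True, w: True, o: True, u: False}
  {y: True, u: True, w: True, o: True}
  {y: True, w: False, o: False, u: False}


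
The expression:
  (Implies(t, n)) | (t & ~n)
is always true.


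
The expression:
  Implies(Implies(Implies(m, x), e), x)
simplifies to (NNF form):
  x | (~e & ~m)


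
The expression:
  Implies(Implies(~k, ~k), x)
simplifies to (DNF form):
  x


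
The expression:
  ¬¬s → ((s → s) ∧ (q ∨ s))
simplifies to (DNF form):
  True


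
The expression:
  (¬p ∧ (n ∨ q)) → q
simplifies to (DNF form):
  p ∨ q ∨ ¬n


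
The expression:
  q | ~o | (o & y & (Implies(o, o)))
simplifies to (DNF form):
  q | y | ~o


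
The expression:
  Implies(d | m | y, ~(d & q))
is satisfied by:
  {q: False, d: False}
  {d: True, q: False}
  {q: True, d: False}


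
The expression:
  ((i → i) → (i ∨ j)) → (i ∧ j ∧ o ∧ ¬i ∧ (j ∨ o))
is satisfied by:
  {i: False, j: False}


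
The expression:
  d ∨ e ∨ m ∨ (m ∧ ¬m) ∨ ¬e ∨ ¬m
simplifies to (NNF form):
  True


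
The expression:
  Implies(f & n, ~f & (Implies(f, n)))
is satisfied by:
  {n: False, f: False}
  {f: True, n: False}
  {n: True, f: False}


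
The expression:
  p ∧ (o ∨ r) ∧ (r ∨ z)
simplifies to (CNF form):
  p ∧ (o ∨ r) ∧ (r ∨ z)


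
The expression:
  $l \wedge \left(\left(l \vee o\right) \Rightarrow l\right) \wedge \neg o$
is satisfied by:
  {l: True, o: False}


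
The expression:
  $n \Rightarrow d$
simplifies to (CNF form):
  $d \vee \neg n$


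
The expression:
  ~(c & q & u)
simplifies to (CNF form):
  ~c | ~q | ~u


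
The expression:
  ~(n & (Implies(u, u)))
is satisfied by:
  {n: False}


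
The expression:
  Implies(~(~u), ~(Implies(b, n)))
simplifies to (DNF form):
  ~u | (b & ~n)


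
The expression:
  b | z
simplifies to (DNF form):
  b | z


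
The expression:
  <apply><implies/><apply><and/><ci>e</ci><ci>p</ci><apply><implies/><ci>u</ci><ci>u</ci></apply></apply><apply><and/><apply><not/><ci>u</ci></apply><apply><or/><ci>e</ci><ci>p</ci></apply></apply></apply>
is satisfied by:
  {p: False, e: False, u: False}
  {u: True, p: False, e: False}
  {e: True, p: False, u: False}
  {u: True, e: True, p: False}
  {p: True, u: False, e: False}
  {u: True, p: True, e: False}
  {e: True, p: True, u: False}


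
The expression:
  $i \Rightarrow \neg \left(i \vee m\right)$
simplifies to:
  $\neg i$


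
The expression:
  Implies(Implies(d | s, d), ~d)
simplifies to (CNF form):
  ~d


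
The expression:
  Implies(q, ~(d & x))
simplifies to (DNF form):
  ~d | ~q | ~x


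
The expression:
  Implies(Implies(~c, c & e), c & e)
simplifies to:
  e | ~c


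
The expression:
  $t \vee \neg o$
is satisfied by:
  {t: True, o: False}
  {o: False, t: False}
  {o: True, t: True}


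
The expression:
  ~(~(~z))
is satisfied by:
  {z: False}


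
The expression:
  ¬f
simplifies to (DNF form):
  ¬f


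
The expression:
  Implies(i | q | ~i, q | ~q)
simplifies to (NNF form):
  True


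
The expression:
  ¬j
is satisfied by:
  {j: False}


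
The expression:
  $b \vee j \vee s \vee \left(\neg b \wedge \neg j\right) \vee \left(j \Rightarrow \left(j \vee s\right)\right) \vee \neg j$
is always true.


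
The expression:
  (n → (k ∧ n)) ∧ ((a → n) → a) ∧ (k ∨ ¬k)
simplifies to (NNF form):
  a ∧ (k ∨ ¬n)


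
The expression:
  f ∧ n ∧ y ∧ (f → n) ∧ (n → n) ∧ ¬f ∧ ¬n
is never true.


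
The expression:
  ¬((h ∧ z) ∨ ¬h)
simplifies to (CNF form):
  h ∧ ¬z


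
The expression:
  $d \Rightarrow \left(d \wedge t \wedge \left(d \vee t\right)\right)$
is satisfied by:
  {t: True, d: False}
  {d: False, t: False}
  {d: True, t: True}


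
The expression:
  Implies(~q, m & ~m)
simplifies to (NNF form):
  q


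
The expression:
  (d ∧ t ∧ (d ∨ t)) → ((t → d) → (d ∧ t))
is always true.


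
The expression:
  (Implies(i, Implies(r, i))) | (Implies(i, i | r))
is always true.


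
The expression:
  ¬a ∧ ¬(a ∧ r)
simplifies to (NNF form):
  ¬a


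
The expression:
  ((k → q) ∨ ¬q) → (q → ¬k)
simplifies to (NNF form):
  ¬k ∨ ¬q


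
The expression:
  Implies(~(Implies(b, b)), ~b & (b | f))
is always true.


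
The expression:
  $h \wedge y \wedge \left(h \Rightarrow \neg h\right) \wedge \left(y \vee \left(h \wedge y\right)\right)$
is never true.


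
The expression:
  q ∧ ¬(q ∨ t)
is never true.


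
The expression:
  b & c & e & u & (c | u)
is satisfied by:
  {c: True, e: True, u: True, b: True}


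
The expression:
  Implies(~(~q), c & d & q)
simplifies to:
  ~q | (c & d)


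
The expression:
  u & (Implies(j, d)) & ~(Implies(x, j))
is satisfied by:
  {u: True, x: True, j: False}


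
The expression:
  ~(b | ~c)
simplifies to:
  c & ~b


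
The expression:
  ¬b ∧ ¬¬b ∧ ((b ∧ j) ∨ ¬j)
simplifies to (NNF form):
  False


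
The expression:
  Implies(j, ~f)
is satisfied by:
  {j: False, f: False}
  {f: True, j: False}
  {j: True, f: False}


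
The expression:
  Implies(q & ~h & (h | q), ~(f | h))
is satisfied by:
  {h: True, q: False, f: False}
  {h: False, q: False, f: False}
  {f: True, h: True, q: False}
  {f: True, h: False, q: False}
  {q: True, h: True, f: False}
  {q: True, h: False, f: False}
  {q: True, f: True, h: True}


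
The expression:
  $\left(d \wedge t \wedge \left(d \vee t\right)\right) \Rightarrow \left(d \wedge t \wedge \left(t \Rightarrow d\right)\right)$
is always true.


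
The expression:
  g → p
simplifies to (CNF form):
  p ∨ ¬g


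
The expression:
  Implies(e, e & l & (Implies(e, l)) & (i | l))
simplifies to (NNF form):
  l | ~e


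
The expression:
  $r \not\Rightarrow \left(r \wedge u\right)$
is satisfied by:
  {r: True, u: False}


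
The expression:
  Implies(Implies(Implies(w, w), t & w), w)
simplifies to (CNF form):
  True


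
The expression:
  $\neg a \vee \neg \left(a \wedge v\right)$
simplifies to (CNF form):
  $\neg a \vee \neg v$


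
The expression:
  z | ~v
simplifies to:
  z | ~v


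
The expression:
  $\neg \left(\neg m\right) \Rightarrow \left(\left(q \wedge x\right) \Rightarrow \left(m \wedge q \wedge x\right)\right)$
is always true.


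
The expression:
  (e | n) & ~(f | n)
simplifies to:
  e & ~f & ~n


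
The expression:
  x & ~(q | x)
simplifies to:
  False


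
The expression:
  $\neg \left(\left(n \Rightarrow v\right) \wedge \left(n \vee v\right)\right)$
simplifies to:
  $\neg v$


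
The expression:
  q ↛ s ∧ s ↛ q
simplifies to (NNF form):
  False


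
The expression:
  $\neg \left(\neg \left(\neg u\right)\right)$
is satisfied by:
  {u: False}


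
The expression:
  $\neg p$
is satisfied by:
  {p: False}


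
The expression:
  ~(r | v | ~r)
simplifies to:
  False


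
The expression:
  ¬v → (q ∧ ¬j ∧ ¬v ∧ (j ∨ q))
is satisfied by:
  {q: True, v: True, j: False}
  {v: True, j: False, q: False}
  {q: True, v: True, j: True}
  {v: True, j: True, q: False}
  {q: True, j: False, v: False}


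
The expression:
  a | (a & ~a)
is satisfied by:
  {a: True}


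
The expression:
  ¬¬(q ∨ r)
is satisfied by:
  {r: True, q: True}
  {r: True, q: False}
  {q: True, r: False}


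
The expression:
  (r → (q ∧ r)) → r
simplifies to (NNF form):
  r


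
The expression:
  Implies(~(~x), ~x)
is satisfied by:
  {x: False}


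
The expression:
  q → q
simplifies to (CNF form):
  True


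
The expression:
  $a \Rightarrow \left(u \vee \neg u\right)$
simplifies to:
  $\text{True}$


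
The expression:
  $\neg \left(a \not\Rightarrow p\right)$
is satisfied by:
  {p: True, a: False}
  {a: False, p: False}
  {a: True, p: True}


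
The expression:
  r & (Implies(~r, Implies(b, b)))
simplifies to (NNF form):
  r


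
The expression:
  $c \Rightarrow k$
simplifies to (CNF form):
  $k \vee \neg c$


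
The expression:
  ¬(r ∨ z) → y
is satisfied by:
  {r: True, y: True, z: True}
  {r: True, y: True, z: False}
  {r: True, z: True, y: False}
  {r: True, z: False, y: False}
  {y: True, z: True, r: False}
  {y: True, z: False, r: False}
  {z: True, y: False, r: False}


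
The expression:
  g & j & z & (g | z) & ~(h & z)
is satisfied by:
  {z: True, j: True, g: True, h: False}


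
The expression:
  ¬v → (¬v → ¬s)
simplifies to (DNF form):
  v ∨ ¬s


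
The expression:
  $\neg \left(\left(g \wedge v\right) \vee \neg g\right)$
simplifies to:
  $g \wedge \neg v$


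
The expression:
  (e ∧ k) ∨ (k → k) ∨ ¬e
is always true.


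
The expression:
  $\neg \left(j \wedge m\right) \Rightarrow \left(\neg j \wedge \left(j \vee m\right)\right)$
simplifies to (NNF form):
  $m$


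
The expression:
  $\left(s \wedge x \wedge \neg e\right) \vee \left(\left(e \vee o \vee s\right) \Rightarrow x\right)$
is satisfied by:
  {x: True, o: False, e: False, s: False}
  {x: True, s: True, o: False, e: False}
  {x: True, e: True, o: False, s: False}
  {x: True, s: True, e: True, o: False}
  {x: True, o: True, e: False, s: False}
  {x: True, s: True, o: True, e: False}
  {x: True, e: True, o: True, s: False}
  {x: True, s: True, e: True, o: True}
  {s: False, o: False, e: False, x: False}


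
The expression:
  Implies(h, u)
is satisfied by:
  {u: True, h: False}
  {h: False, u: False}
  {h: True, u: True}


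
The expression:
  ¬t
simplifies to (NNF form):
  ¬t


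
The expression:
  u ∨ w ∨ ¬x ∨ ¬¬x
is always true.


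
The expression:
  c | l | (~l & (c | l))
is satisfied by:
  {c: True, l: True}
  {c: True, l: False}
  {l: True, c: False}


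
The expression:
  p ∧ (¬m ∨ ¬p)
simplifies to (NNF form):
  p ∧ ¬m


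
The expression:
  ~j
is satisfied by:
  {j: False}


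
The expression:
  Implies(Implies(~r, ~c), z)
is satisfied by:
  {z: True, c: True, r: False}
  {z: True, c: False, r: False}
  {r: True, z: True, c: True}
  {r: True, z: True, c: False}
  {c: True, r: False, z: False}


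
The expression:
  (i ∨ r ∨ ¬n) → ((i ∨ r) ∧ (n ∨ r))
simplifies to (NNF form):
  n ∨ r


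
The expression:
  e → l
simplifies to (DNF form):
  l ∨ ¬e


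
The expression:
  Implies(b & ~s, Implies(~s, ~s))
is always true.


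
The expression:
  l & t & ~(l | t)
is never true.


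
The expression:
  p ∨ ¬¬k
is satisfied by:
  {k: True, p: True}
  {k: True, p: False}
  {p: True, k: False}


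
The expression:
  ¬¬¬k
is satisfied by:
  {k: False}


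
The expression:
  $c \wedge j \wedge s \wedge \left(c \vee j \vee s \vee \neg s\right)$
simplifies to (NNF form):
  $c \wedge j \wedge s$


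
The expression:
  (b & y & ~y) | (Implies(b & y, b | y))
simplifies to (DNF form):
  True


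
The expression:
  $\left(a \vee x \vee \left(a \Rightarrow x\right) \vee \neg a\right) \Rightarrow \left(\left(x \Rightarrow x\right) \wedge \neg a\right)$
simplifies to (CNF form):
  $\neg a$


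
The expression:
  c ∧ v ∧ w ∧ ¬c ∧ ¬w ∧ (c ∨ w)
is never true.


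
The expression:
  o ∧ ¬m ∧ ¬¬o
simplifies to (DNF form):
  o ∧ ¬m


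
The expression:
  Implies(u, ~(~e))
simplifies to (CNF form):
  e | ~u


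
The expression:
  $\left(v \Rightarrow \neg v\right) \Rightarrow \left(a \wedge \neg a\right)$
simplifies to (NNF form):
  $v$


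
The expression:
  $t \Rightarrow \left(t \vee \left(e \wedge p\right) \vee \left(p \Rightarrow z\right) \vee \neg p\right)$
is always true.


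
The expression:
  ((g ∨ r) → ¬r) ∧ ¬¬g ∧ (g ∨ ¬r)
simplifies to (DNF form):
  g ∧ ¬r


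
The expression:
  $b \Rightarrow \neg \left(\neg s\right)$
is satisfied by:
  {s: True, b: False}
  {b: False, s: False}
  {b: True, s: True}


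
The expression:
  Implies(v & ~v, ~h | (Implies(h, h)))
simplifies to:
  True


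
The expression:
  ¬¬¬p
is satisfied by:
  {p: False}


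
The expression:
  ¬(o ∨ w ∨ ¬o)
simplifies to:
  False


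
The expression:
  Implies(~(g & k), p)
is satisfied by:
  {g: True, p: True, k: True}
  {g: True, p: True, k: False}
  {p: True, k: True, g: False}
  {p: True, k: False, g: False}
  {g: True, k: True, p: False}


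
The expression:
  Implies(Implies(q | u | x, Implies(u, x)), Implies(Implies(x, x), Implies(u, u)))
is always true.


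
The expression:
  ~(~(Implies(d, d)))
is always true.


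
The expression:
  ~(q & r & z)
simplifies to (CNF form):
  ~q | ~r | ~z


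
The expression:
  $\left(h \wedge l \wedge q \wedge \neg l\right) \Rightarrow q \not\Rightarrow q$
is always true.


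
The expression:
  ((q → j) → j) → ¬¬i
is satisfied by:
  {i: True, j: False, q: False}
  {i: True, q: True, j: False}
  {i: True, j: True, q: False}
  {i: True, q: True, j: True}
  {q: False, j: False, i: False}


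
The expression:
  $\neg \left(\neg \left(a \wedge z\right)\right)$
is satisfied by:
  {a: True, z: True}


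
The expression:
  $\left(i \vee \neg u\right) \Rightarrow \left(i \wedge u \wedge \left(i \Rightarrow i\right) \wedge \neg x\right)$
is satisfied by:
  {u: True, x: False, i: False}
  {u: True, i: True, x: False}
  {u: True, x: True, i: False}


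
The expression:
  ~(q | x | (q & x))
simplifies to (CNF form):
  ~q & ~x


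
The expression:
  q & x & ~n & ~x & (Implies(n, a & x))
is never true.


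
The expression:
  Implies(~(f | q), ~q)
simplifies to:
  True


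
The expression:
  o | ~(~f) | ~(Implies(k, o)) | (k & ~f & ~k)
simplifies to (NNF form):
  f | k | o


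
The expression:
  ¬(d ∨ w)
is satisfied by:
  {d: False, w: False}


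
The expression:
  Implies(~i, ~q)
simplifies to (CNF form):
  i | ~q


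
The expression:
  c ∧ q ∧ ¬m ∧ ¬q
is never true.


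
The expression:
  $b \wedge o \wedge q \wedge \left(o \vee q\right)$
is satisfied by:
  {o: True, b: True, q: True}


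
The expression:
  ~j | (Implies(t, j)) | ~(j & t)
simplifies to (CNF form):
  True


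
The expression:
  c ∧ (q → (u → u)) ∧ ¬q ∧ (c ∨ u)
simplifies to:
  c ∧ ¬q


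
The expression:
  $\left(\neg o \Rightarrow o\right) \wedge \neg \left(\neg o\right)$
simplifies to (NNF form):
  $o$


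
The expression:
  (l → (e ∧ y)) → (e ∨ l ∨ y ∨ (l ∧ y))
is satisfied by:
  {y: True, l: True, e: True}
  {y: True, l: True, e: False}
  {y: True, e: True, l: False}
  {y: True, e: False, l: False}
  {l: True, e: True, y: False}
  {l: True, e: False, y: False}
  {e: True, l: False, y: False}


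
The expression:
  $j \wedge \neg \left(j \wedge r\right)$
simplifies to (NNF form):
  $j \wedge \neg r$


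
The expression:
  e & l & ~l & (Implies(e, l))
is never true.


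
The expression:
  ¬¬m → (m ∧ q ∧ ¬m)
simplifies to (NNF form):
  ¬m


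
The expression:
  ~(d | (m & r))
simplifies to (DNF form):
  (~d & ~m) | (~d & ~r)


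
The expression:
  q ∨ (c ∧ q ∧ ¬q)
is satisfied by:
  {q: True}


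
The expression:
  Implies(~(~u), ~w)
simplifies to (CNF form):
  ~u | ~w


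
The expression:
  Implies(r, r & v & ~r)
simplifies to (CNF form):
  ~r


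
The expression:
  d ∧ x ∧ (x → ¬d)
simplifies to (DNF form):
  False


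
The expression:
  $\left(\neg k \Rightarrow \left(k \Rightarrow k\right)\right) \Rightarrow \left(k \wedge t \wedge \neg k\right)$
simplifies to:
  $\text{False}$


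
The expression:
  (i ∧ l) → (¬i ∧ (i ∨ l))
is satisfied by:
  {l: False, i: False}
  {i: True, l: False}
  {l: True, i: False}


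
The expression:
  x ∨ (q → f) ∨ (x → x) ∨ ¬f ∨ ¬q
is always true.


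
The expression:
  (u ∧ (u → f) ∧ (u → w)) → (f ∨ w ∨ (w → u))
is always true.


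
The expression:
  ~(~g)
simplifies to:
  g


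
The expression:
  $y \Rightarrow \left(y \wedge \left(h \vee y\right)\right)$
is always true.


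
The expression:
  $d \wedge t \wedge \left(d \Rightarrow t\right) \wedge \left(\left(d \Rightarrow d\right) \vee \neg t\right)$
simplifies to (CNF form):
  $d \wedge t$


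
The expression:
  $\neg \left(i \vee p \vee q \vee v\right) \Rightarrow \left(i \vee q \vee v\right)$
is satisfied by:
  {i: True, q: True, v: True, p: True}
  {i: True, q: True, v: True, p: False}
  {i: True, q: True, p: True, v: False}
  {i: True, q: True, p: False, v: False}
  {i: True, v: True, p: True, q: False}
  {i: True, v: True, p: False, q: False}
  {i: True, v: False, p: True, q: False}
  {i: True, v: False, p: False, q: False}
  {q: True, v: True, p: True, i: False}
  {q: True, v: True, p: False, i: False}
  {q: True, p: True, v: False, i: False}
  {q: True, p: False, v: False, i: False}
  {v: True, p: True, q: False, i: False}
  {v: True, q: False, p: False, i: False}
  {p: True, q: False, v: False, i: False}


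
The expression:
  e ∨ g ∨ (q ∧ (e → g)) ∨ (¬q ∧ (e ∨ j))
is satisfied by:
  {g: True, q: True, e: True, j: True}
  {g: True, q: True, e: True, j: False}
  {g: True, q: True, j: True, e: False}
  {g: True, q: True, j: False, e: False}
  {g: True, e: True, j: True, q: False}
  {g: True, e: True, j: False, q: False}
  {g: True, e: False, j: True, q: False}
  {g: True, e: False, j: False, q: False}
  {q: True, e: True, j: True, g: False}
  {q: True, e: True, j: False, g: False}
  {q: True, j: True, e: False, g: False}
  {q: True, j: False, e: False, g: False}
  {e: True, j: True, q: False, g: False}
  {e: True, q: False, j: False, g: False}
  {j: True, q: False, e: False, g: False}


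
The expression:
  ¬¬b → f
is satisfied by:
  {f: True, b: False}
  {b: False, f: False}
  {b: True, f: True}


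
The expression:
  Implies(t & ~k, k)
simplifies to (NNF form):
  k | ~t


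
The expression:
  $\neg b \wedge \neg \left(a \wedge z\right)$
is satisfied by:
  {z: False, b: False, a: False}
  {a: True, z: False, b: False}
  {z: True, a: False, b: False}


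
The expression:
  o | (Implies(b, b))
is always true.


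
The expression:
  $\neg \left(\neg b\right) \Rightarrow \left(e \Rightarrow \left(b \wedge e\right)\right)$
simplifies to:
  $\text{True}$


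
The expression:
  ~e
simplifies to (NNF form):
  ~e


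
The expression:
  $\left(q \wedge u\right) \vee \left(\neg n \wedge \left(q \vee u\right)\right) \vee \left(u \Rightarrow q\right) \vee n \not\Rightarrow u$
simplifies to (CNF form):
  $q \vee \neg n \vee \neg u$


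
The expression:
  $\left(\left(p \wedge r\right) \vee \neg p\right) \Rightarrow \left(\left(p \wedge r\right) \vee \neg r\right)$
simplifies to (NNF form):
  $p \vee \neg r$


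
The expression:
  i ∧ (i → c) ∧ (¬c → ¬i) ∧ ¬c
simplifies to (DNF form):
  False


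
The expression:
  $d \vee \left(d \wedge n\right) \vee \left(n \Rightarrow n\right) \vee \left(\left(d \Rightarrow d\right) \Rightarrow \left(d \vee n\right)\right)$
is always true.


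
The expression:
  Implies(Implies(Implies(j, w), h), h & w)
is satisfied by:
  {w: True, h: False, j: False}
  {j: True, w: True, h: False}
  {w: True, h: True, j: False}
  {j: True, w: True, h: True}
  {j: False, h: False, w: False}


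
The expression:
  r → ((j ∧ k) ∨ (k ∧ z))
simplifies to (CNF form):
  (k ∨ ¬r) ∧ (j ∨ k ∨ ¬r) ∧ (j ∨ z ∨ ¬r) ∧ (k ∨ z ∨ ¬r)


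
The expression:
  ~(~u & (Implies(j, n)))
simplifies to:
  u | (j & ~n)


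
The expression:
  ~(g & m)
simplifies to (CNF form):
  ~g | ~m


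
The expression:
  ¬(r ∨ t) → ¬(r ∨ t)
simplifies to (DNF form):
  True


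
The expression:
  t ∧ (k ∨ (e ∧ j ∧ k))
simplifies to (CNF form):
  k ∧ t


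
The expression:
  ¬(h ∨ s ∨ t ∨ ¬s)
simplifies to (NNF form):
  False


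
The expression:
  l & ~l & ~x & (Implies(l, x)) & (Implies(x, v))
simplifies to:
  False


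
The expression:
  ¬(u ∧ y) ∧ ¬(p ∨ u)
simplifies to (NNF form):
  ¬p ∧ ¬u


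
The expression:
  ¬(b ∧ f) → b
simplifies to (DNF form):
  b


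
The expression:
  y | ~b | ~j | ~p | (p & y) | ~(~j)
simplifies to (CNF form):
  True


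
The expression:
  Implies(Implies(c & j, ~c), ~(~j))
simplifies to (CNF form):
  j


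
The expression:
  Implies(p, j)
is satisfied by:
  {j: True, p: False}
  {p: False, j: False}
  {p: True, j: True}


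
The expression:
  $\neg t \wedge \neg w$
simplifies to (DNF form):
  $\neg t \wedge \neg w$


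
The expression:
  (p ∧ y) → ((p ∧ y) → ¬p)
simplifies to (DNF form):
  ¬p ∨ ¬y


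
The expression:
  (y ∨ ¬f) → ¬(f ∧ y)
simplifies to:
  ¬f ∨ ¬y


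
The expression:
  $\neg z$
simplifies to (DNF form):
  $\neg z$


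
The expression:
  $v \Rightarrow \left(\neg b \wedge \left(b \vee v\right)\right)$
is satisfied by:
  {v: False, b: False}
  {b: True, v: False}
  {v: True, b: False}


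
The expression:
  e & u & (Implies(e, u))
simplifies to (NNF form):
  e & u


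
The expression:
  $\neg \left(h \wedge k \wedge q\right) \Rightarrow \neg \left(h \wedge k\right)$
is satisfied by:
  {q: True, h: False, k: False}
  {h: False, k: False, q: False}
  {q: True, k: True, h: False}
  {k: True, h: False, q: False}
  {q: True, h: True, k: False}
  {h: True, q: False, k: False}
  {q: True, k: True, h: True}


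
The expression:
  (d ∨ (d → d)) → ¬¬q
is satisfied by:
  {q: True}


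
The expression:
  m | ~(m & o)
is always true.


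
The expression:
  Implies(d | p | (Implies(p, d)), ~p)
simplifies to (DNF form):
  ~p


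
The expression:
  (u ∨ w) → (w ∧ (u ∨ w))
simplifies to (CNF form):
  w ∨ ¬u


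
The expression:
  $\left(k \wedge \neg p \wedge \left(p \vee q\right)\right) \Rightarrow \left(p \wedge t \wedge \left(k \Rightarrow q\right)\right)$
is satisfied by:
  {p: True, k: False, q: False}
  {k: False, q: False, p: False}
  {p: True, q: True, k: False}
  {q: True, k: False, p: False}
  {p: True, k: True, q: False}
  {k: True, p: False, q: False}
  {p: True, q: True, k: True}


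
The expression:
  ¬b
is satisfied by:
  {b: False}


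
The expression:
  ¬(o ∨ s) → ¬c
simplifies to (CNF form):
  o ∨ s ∨ ¬c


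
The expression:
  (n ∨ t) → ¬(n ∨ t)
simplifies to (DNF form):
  ¬n ∧ ¬t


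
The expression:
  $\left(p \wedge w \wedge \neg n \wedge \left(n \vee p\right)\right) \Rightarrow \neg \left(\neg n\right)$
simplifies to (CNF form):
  $n \vee \neg p \vee \neg w$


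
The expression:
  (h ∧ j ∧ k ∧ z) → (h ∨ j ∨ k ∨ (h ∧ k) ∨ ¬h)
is always true.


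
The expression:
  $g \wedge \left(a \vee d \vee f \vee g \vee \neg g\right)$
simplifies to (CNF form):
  $g$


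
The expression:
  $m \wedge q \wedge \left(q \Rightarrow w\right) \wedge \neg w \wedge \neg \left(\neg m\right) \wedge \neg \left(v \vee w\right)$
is never true.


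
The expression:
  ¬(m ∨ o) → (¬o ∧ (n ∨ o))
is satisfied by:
  {n: True, o: True, m: True}
  {n: True, o: True, m: False}
  {n: True, m: True, o: False}
  {n: True, m: False, o: False}
  {o: True, m: True, n: False}
  {o: True, m: False, n: False}
  {m: True, o: False, n: False}


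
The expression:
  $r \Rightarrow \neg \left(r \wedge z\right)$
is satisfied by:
  {z: False, r: False}
  {r: True, z: False}
  {z: True, r: False}


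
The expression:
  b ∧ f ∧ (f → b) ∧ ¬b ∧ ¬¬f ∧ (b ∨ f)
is never true.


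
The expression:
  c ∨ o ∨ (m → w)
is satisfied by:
  {w: True, o: True, c: True, m: False}
  {w: True, o: True, m: False, c: False}
  {w: True, c: True, m: False, o: False}
  {w: True, m: False, c: False, o: False}
  {o: True, c: True, m: False, w: False}
  {o: True, m: False, c: False, w: False}
  {c: True, o: False, m: False, w: False}
  {o: False, m: False, c: False, w: False}
  {o: True, w: True, m: True, c: True}
  {o: True, w: True, m: True, c: False}
  {w: True, m: True, c: True, o: False}
  {w: True, m: True, o: False, c: False}
  {c: True, m: True, o: True, w: False}
  {m: True, o: True, w: False, c: False}
  {m: True, c: True, w: False, o: False}


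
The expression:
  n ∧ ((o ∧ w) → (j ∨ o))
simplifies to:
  n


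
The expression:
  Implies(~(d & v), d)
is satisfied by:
  {d: True}


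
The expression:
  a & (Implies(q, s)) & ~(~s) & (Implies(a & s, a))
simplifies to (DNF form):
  a & s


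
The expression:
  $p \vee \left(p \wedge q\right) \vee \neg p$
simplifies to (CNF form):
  $\text{True}$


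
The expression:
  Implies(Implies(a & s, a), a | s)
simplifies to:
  a | s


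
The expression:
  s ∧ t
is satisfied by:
  {t: True, s: True}


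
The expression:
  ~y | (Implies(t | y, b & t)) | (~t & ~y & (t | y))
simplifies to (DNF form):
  ~y | (b & t)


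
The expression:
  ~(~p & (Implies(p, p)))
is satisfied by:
  {p: True}


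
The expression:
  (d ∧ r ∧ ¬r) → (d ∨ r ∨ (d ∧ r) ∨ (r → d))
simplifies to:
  True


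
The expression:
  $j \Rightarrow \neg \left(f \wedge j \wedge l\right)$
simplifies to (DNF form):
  $\neg f \vee \neg j \vee \neg l$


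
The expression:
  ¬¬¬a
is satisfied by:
  {a: False}


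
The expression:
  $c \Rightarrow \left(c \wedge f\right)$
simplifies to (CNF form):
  $f \vee \neg c$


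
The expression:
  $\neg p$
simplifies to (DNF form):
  $\neg p$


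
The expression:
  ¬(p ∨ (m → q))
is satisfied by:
  {m: True, q: False, p: False}


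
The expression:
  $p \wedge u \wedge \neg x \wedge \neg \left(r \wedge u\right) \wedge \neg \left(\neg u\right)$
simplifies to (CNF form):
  $p \wedge u \wedge \neg r \wedge \neg x$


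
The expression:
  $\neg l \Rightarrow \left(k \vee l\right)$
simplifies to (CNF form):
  $k \vee l$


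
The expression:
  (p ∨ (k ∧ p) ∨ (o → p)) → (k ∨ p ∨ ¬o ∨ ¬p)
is always true.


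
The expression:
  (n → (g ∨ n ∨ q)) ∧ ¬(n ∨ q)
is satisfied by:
  {n: False, q: False}


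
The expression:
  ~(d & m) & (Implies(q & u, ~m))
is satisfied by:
  {q: False, u: False, m: False, d: False}
  {u: True, d: False, q: False, m: False}
  {q: True, d: False, u: False, m: False}
  {u: True, q: True, d: False, m: False}
  {d: True, q: False, u: False, m: False}
  {d: True, u: True, q: False, m: False}
  {d: True, q: True, u: False, m: False}
  {d: True, u: True, q: True, m: False}
  {m: True, d: False, q: False, u: False}
  {m: True, u: True, d: False, q: False}
  {m: True, q: True, d: False, u: False}


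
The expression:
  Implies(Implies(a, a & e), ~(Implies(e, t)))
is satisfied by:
  {a: True, e: False, t: False}
  {t: True, a: True, e: False}
  {e: True, a: True, t: False}
  {e: True, a: False, t: False}


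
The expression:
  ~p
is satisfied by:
  {p: False}


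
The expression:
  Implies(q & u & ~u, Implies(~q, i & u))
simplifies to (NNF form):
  True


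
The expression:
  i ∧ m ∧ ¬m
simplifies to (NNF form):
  False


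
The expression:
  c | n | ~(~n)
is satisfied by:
  {n: True, c: True}
  {n: True, c: False}
  {c: True, n: False}


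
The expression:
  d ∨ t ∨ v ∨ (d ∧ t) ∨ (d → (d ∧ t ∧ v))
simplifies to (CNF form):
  True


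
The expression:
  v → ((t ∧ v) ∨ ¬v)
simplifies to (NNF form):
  t ∨ ¬v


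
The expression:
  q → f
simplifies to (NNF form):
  f ∨ ¬q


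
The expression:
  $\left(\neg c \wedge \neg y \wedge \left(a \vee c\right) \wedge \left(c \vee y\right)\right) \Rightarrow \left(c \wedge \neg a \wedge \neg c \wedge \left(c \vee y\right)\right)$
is always true.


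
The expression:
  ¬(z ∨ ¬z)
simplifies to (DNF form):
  False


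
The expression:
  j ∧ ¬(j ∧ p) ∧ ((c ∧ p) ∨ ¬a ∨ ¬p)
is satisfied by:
  {j: True, p: False}


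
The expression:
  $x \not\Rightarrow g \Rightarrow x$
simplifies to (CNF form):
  $\text{True}$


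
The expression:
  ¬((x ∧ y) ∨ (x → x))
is never true.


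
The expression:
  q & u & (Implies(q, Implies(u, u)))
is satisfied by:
  {u: True, q: True}


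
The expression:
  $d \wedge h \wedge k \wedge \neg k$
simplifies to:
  $\text{False}$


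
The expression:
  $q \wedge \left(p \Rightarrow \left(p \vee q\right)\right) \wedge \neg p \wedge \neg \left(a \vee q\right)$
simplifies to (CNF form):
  $\text{False}$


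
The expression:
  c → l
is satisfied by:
  {l: True, c: False}
  {c: False, l: False}
  {c: True, l: True}


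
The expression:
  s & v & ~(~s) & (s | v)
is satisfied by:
  {s: True, v: True}


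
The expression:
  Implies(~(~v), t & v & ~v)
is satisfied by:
  {v: False}


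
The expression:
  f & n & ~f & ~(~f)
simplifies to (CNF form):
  False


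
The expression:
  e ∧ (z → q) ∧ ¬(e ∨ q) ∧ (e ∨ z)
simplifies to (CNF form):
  False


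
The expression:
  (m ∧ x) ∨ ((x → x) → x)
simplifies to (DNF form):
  x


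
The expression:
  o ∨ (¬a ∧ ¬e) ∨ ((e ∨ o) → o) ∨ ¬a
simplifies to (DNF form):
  o ∨ ¬a ∨ ¬e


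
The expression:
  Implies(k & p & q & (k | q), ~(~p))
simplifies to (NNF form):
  True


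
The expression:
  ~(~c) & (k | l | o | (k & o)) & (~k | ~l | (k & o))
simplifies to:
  c & (k | l | o) & (o | ~k | ~l)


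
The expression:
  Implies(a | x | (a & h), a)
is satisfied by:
  {a: True, x: False}
  {x: False, a: False}
  {x: True, a: True}


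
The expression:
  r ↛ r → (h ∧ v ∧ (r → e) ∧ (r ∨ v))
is always true.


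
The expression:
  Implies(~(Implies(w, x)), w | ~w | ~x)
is always true.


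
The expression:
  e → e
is always true.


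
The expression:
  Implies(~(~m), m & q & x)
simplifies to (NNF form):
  ~m | (q & x)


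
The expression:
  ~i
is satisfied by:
  {i: False}


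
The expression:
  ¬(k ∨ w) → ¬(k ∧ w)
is always true.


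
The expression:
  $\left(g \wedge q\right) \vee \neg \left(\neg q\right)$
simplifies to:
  $q$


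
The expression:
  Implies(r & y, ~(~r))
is always true.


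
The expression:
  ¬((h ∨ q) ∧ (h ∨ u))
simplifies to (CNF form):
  ¬h ∧ (¬q ∨ ¬u)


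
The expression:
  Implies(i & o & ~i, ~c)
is always true.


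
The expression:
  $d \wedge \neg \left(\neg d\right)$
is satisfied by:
  {d: True}


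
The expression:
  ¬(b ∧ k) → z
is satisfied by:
  {b: True, z: True, k: True}
  {b: True, z: True, k: False}
  {z: True, k: True, b: False}
  {z: True, k: False, b: False}
  {b: True, k: True, z: False}


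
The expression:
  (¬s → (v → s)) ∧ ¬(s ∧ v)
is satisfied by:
  {v: False}


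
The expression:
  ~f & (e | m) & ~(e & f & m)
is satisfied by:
  {m: True, e: True, f: False}
  {m: True, e: False, f: False}
  {e: True, m: False, f: False}


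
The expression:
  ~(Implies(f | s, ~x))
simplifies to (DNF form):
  (f & x) | (s & x)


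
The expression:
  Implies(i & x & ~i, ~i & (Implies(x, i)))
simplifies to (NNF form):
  True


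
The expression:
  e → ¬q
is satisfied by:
  {e: False, q: False}
  {q: True, e: False}
  {e: True, q: False}


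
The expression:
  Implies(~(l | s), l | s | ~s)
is always true.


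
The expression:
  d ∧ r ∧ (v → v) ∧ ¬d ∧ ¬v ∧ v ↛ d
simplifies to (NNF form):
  False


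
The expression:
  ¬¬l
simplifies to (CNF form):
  l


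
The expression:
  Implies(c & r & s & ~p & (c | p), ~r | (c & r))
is always true.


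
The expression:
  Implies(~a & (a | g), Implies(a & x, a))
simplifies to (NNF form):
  True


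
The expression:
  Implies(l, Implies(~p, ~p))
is always true.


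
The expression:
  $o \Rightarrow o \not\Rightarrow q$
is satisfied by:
  {o: False, q: False}
  {q: True, o: False}
  {o: True, q: False}


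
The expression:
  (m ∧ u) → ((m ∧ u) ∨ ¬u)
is always true.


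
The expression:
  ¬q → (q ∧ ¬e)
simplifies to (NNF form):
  q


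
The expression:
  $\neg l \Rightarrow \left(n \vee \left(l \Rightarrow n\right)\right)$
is always true.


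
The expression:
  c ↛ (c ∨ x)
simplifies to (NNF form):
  False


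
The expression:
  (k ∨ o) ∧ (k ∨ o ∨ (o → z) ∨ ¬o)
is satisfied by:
  {k: True, o: True}
  {k: True, o: False}
  {o: True, k: False}


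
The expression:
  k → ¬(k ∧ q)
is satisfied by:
  {k: False, q: False}
  {q: True, k: False}
  {k: True, q: False}


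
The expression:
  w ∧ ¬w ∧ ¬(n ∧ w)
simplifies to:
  False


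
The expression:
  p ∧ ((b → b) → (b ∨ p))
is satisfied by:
  {p: True}


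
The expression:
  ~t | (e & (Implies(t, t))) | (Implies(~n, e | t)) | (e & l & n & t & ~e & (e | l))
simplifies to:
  True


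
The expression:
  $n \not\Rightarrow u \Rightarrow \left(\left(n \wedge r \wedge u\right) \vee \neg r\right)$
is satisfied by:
  {u: True, n: False, r: False}
  {u: False, n: False, r: False}
  {r: True, u: True, n: False}
  {r: True, u: False, n: False}
  {n: True, u: True, r: False}
  {n: True, u: False, r: False}
  {n: True, r: True, u: True}


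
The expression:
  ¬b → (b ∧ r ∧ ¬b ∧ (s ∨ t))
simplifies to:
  b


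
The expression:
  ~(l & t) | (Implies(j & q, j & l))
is always true.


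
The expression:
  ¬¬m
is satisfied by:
  {m: True}


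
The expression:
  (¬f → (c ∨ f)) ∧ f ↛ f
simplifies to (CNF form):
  False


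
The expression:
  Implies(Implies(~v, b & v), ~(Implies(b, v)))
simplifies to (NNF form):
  ~v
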